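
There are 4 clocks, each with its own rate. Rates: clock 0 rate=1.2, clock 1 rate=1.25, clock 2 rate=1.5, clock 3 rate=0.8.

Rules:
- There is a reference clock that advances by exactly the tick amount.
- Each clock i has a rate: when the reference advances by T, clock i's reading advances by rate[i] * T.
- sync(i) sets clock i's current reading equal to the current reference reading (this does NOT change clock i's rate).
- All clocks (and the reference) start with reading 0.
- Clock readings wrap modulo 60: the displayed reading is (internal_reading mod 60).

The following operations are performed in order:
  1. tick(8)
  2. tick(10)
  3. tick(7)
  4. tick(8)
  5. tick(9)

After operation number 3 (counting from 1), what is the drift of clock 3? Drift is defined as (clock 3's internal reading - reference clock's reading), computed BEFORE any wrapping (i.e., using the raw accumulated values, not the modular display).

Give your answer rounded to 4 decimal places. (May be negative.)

After op 1 tick(8): ref=8.0000 raw=[9.6000 10.0000 12.0000 6.4000]
After op 2 tick(10): ref=18.0000 raw=[21.6000 22.5000 27.0000 14.4000]
After op 3 tick(7): ref=25.0000 raw=[30.0000 31.2500 37.5000 20.0000]
Drift of clock 3 after op 3: 20.0000 - 25.0000 = -5.0000

Answer: -5.0000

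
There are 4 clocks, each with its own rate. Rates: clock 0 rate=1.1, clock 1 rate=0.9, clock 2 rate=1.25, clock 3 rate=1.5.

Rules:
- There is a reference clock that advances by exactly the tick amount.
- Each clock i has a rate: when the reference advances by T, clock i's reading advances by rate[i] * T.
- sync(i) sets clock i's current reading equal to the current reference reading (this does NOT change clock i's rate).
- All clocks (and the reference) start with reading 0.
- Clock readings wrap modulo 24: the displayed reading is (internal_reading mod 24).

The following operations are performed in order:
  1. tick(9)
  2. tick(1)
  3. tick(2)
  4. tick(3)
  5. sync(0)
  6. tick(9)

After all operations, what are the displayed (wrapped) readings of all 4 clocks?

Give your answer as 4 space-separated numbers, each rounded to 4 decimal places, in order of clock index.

Answer: 0.9000 21.6000 6.0000 12.0000

Derivation:
After op 1 tick(9): ref=9.0000 raw=[9.9000 8.1000 11.2500 13.5000]
After op 2 tick(1): ref=10.0000 raw=[11.0000 9.0000 12.5000 15.0000]
After op 3 tick(2): ref=12.0000 raw=[13.2000 10.8000 15.0000 18.0000]
After op 4 tick(3): ref=15.0000 raw=[16.5000 13.5000 18.7500 22.5000]
After op 5 sync(0): ref=15.0000 raw=[15.0000 13.5000 18.7500 22.5000]
After op 6 tick(9): ref=24.0000 raw=[24.9000 21.6000 30.0000 36.0000]
Wrap final raw readings (mod 24): 24.9000 mod 24 = 0.9000; 21.6000 mod 24 = 21.6000; 30.0000 mod 24 = 6.0000; 36.0000 mod 24 = 12.0000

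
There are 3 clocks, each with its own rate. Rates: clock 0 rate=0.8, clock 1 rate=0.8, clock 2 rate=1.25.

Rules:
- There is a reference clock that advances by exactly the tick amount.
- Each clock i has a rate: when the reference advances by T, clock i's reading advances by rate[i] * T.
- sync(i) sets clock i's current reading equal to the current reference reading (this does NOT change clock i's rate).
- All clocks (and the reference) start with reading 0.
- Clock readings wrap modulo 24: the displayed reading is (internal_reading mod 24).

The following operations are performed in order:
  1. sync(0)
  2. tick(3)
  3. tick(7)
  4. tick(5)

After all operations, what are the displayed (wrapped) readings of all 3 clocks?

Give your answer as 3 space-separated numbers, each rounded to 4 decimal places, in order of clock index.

After op 1 sync(0): ref=0.0000 raw=[0.0000 0.0000 0.0000]
After op 2 tick(3): ref=3.0000 raw=[2.4000 2.4000 3.7500]
After op 3 tick(7): ref=10.0000 raw=[8.0000 8.0000 12.5000]
After op 4 tick(5): ref=15.0000 raw=[12.0000 12.0000 18.7500]
Wrap final raw readings (mod 24): 12.0000 mod 24 = 12.0000; 12.0000 mod 24 = 12.0000; 18.7500 mod 24 = 18.7500

Answer: 12.0000 12.0000 18.7500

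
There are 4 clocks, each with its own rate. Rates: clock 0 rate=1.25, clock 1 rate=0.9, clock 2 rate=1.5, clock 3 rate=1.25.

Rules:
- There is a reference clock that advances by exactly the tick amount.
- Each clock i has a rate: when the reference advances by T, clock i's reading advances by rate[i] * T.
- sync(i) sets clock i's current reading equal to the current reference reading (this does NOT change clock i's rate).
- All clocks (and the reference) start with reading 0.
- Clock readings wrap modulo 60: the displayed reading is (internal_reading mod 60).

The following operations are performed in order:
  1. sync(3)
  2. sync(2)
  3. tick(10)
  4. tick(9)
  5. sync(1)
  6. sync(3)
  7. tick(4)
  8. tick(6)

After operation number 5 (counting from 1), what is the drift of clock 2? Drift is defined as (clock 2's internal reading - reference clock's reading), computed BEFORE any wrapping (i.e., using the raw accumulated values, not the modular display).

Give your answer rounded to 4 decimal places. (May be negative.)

After op 1 sync(3): ref=0.0000 raw=[0.0000 0.0000 0.0000 0.0000]
After op 2 sync(2): ref=0.0000 raw=[0.0000 0.0000 0.0000 0.0000]
After op 3 tick(10): ref=10.0000 raw=[12.5000 9.0000 15.0000 12.5000]
After op 4 tick(9): ref=19.0000 raw=[23.7500 17.1000 28.5000 23.7500]
After op 5 sync(1): ref=19.0000 raw=[23.7500 19.0000 28.5000 23.7500]
Drift of clock 2 after op 5: 28.5000 - 19.0000 = 9.5000

Answer: 9.5000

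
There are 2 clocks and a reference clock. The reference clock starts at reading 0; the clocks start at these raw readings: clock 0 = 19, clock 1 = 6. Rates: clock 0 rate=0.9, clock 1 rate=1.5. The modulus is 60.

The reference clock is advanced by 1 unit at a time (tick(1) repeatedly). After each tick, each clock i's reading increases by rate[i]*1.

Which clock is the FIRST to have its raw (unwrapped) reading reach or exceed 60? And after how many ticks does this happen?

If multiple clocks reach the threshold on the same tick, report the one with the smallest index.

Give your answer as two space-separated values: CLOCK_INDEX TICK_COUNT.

clock 0: start=19, rate=0.9, needs 60-19 = 41; ticks = ceil(41/0.9) = ceil(45.5556) = 46; reading at tick 46 = 19 + 0.9*46 = 60.4000
clock 1: start=6, rate=1.5, needs 60-6 = 54; ticks = ceil(54/1.5) = ceil(36.0000) = 36; reading at tick 36 = 6 + 1.5*36 = 60.0000
Minimum tick count = 36; winners = [1]; smallest index = 1

Answer: 1 36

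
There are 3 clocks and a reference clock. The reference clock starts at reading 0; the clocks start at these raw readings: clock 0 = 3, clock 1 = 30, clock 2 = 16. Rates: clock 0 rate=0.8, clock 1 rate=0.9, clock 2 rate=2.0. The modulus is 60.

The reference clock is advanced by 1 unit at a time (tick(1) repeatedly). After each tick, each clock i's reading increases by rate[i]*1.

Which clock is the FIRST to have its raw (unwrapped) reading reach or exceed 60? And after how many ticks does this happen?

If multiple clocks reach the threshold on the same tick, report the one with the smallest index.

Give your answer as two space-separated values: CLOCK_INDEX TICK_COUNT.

Answer: 2 22

Derivation:
clock 0: start=3, rate=0.8, needs 60-3 = 57; ticks = ceil(57/0.8) = ceil(71.2500) = 72; reading at tick 72 = 3 + 0.8*72 = 60.6000
clock 1: start=30, rate=0.9, needs 60-30 = 30; ticks = ceil(30/0.9) = ceil(33.3333) = 34; reading at tick 34 = 30 + 0.9*34 = 60.6000
clock 2: start=16, rate=2.0, needs 60-16 = 44; ticks = ceil(44/2.0) = ceil(22.0000) = 22; reading at tick 22 = 16 + 2.0*22 = 60.0000
Minimum tick count = 22; winners = [2]; smallest index = 2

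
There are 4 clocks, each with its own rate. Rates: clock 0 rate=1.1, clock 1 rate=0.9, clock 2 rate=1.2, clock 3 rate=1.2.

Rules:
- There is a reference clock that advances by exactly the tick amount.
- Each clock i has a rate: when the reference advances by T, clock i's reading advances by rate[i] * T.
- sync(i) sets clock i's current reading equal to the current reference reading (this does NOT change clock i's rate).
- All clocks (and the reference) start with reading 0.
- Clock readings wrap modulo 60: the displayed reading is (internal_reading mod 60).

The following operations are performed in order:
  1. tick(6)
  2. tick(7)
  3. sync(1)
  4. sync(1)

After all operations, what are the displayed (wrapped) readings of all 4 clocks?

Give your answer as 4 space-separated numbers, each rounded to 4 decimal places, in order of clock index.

After op 1 tick(6): ref=6.0000 raw=[6.6000 5.4000 7.2000 7.2000]
After op 2 tick(7): ref=13.0000 raw=[14.3000 11.7000 15.6000 15.6000]
After op 3 sync(1): ref=13.0000 raw=[14.3000 13.0000 15.6000 15.6000]
After op 4 sync(1): ref=13.0000 raw=[14.3000 13.0000 15.6000 15.6000]
Wrap final raw readings (mod 60): 14.3000 mod 60 = 14.3000; 13.0000 mod 60 = 13.0000; 15.6000 mod 60 = 15.6000; 15.6000 mod 60 = 15.6000

Answer: 14.3000 13.0000 15.6000 15.6000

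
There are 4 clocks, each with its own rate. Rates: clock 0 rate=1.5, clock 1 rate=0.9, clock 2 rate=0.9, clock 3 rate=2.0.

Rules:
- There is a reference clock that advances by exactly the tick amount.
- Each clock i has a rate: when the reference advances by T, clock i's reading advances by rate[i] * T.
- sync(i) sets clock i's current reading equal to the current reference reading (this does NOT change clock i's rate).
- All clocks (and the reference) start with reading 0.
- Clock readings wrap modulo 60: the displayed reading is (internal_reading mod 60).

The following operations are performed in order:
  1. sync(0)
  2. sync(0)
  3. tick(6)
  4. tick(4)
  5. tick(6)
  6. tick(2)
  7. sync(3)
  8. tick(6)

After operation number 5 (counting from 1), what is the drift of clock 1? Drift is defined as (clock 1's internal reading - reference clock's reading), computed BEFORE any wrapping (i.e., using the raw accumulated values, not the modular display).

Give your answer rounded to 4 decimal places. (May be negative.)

After op 1 sync(0): ref=0.0000 raw=[0.0000 0.0000 0.0000 0.0000]
After op 2 sync(0): ref=0.0000 raw=[0.0000 0.0000 0.0000 0.0000]
After op 3 tick(6): ref=6.0000 raw=[9.0000 5.4000 5.4000 12.0000]
After op 4 tick(4): ref=10.0000 raw=[15.0000 9.0000 9.0000 20.0000]
After op 5 tick(6): ref=16.0000 raw=[24.0000 14.4000 14.4000 32.0000]
Drift of clock 1 after op 5: 14.4000 - 16.0000 = -1.6000

Answer: -1.6000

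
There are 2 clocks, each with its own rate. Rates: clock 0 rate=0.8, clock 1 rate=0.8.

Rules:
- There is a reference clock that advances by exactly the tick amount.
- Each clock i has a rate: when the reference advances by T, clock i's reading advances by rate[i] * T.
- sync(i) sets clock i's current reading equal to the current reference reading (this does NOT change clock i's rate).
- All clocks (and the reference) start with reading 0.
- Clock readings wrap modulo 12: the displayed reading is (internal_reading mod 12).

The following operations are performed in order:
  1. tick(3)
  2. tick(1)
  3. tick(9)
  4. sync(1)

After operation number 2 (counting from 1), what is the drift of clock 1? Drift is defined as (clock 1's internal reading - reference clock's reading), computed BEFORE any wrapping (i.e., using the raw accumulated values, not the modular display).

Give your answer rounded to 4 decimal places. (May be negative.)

After op 1 tick(3): ref=3.0000 raw=[2.4000 2.4000]
After op 2 tick(1): ref=4.0000 raw=[3.2000 3.2000]
Drift of clock 1 after op 2: 3.2000 - 4.0000 = -0.8000

Answer: -0.8000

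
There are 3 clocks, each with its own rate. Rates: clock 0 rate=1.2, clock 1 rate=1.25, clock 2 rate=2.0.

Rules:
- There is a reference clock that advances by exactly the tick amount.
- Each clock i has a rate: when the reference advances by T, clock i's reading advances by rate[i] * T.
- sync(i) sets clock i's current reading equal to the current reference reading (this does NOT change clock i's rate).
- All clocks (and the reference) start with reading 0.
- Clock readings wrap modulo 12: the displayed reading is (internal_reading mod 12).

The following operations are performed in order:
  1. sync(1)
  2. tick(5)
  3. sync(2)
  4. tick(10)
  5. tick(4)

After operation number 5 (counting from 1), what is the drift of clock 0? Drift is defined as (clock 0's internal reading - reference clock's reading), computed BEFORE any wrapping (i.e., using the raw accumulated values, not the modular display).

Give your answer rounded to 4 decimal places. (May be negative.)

Answer: 3.8000

Derivation:
After op 1 sync(1): ref=0.0000 raw=[0.0000 0.0000 0.0000]
After op 2 tick(5): ref=5.0000 raw=[6.0000 6.2500 10.0000]
After op 3 sync(2): ref=5.0000 raw=[6.0000 6.2500 5.0000]
After op 4 tick(10): ref=15.0000 raw=[18.0000 18.7500 25.0000]
After op 5 tick(4): ref=19.0000 raw=[22.8000 23.7500 33.0000]
Drift of clock 0 after op 5: 22.8000 - 19.0000 = 3.8000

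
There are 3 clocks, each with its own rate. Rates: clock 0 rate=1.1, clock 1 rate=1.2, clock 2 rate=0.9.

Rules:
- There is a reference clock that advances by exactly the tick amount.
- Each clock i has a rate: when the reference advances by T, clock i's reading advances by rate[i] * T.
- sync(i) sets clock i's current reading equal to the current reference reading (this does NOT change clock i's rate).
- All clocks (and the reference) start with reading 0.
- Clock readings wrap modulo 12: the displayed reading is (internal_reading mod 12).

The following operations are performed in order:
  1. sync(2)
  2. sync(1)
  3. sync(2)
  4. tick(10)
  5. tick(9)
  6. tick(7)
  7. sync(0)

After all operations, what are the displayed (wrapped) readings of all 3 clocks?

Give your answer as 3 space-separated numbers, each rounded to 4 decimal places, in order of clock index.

After op 1 sync(2): ref=0.0000 raw=[0.0000 0.0000 0.0000]
After op 2 sync(1): ref=0.0000 raw=[0.0000 0.0000 0.0000]
After op 3 sync(2): ref=0.0000 raw=[0.0000 0.0000 0.0000]
After op 4 tick(10): ref=10.0000 raw=[11.0000 12.0000 9.0000]
After op 5 tick(9): ref=19.0000 raw=[20.9000 22.8000 17.1000]
After op 6 tick(7): ref=26.0000 raw=[28.6000 31.2000 23.4000]
After op 7 sync(0): ref=26.0000 raw=[26.0000 31.2000 23.4000]
Wrap final raw readings (mod 12): 26.0000 mod 12 = 2.0000; 31.2000 mod 12 = 7.2000; 23.4000 mod 12 = 11.4000

Answer: 2.0000 7.2000 11.4000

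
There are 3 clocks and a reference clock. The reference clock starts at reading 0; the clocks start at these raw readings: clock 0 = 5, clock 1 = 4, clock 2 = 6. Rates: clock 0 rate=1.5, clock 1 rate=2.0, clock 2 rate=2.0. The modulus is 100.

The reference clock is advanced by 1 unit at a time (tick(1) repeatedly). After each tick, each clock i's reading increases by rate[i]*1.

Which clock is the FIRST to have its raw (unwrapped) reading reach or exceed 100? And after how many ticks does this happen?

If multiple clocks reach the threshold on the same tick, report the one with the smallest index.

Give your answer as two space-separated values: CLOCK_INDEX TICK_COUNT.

clock 0: start=5, rate=1.5, needs 100-5 = 95; ticks = ceil(95/1.5) = ceil(63.3333) = 64; reading at tick 64 = 5 + 1.5*64 = 101.0000
clock 1: start=4, rate=2.0, needs 100-4 = 96; ticks = ceil(96/2.0) = ceil(48.0000) = 48; reading at tick 48 = 4 + 2.0*48 = 100.0000
clock 2: start=6, rate=2.0, needs 100-6 = 94; ticks = ceil(94/2.0) = ceil(47.0000) = 47; reading at tick 47 = 6 + 2.0*47 = 100.0000
Minimum tick count = 47; winners = [2]; smallest index = 2

Answer: 2 47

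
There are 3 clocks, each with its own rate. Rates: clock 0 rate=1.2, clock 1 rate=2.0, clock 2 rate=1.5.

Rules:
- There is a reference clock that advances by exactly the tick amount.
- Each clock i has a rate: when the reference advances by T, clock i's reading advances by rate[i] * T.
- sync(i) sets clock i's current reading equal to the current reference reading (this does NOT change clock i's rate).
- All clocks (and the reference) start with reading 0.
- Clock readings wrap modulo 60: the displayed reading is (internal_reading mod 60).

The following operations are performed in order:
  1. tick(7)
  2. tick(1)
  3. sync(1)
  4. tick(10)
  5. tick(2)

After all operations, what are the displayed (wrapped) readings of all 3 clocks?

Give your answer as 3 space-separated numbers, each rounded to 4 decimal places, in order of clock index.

Answer: 24.0000 32.0000 30.0000

Derivation:
After op 1 tick(7): ref=7.0000 raw=[8.4000 14.0000 10.5000]
After op 2 tick(1): ref=8.0000 raw=[9.6000 16.0000 12.0000]
After op 3 sync(1): ref=8.0000 raw=[9.6000 8.0000 12.0000]
After op 4 tick(10): ref=18.0000 raw=[21.6000 28.0000 27.0000]
After op 5 tick(2): ref=20.0000 raw=[24.0000 32.0000 30.0000]
Wrap final raw readings (mod 60): 24.0000 mod 60 = 24.0000; 32.0000 mod 60 = 32.0000; 30.0000 mod 60 = 30.0000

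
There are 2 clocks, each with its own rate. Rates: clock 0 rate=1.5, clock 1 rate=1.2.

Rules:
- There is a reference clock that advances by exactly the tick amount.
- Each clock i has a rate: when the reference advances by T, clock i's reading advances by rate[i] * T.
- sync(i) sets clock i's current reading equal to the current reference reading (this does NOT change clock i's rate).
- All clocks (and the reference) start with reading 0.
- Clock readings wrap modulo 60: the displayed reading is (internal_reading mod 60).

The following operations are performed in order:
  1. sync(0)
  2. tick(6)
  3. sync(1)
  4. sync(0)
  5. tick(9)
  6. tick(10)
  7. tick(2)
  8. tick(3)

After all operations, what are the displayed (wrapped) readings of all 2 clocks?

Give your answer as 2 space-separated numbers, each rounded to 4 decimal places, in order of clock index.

After op 1 sync(0): ref=0.0000 raw=[0.0000 0.0000]
After op 2 tick(6): ref=6.0000 raw=[9.0000 7.2000]
After op 3 sync(1): ref=6.0000 raw=[9.0000 6.0000]
After op 4 sync(0): ref=6.0000 raw=[6.0000 6.0000]
After op 5 tick(9): ref=15.0000 raw=[19.5000 16.8000]
After op 6 tick(10): ref=25.0000 raw=[34.5000 28.8000]
After op 7 tick(2): ref=27.0000 raw=[37.5000 31.2000]
After op 8 tick(3): ref=30.0000 raw=[42.0000 34.8000]
Wrap final raw readings (mod 60): 42.0000 mod 60 = 42.0000; 34.8000 mod 60 = 34.8000

Answer: 42.0000 34.8000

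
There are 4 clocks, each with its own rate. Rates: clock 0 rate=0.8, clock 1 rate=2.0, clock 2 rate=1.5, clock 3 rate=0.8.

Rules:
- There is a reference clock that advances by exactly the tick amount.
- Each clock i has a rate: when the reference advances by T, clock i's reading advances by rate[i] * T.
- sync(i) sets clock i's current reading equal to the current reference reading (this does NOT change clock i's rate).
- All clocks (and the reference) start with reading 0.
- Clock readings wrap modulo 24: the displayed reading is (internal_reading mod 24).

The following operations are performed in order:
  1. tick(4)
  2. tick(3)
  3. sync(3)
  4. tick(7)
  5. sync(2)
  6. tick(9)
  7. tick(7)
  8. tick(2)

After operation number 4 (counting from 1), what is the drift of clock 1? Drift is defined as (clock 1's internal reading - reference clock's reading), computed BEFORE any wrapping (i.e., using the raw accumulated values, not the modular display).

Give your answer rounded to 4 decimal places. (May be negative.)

Answer: 14.0000

Derivation:
After op 1 tick(4): ref=4.0000 raw=[3.2000 8.0000 6.0000 3.2000]
After op 2 tick(3): ref=7.0000 raw=[5.6000 14.0000 10.5000 5.6000]
After op 3 sync(3): ref=7.0000 raw=[5.6000 14.0000 10.5000 7.0000]
After op 4 tick(7): ref=14.0000 raw=[11.2000 28.0000 21.0000 12.6000]
Drift of clock 1 after op 4: 28.0000 - 14.0000 = 14.0000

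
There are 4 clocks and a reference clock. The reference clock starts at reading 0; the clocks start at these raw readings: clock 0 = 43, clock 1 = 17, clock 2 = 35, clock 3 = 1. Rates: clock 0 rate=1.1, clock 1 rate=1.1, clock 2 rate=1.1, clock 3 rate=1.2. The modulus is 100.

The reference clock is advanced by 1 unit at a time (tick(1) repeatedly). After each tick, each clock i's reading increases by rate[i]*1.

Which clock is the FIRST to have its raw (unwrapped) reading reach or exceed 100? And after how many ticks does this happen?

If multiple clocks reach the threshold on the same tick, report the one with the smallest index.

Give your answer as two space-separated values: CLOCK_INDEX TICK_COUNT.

clock 0: start=43, rate=1.1, needs 100-43 = 57; ticks = ceil(57/1.1) = ceil(51.8182) = 52; reading at tick 52 = 43 + 1.1*52 = 100.2000
clock 1: start=17, rate=1.1, needs 100-17 = 83; ticks = ceil(83/1.1) = ceil(75.4545) = 76; reading at tick 76 = 17 + 1.1*76 = 100.6000
clock 2: start=35, rate=1.1, needs 100-35 = 65; ticks = ceil(65/1.1) = ceil(59.0909) = 60; reading at tick 60 = 35 + 1.1*60 = 101.0000
clock 3: start=1, rate=1.2, needs 100-1 = 99; ticks = ceil(99/1.2) = ceil(82.5000) = 83; reading at tick 83 = 1 + 1.2*83 = 100.6000
Minimum tick count = 52; winners = [0]; smallest index = 0

Answer: 0 52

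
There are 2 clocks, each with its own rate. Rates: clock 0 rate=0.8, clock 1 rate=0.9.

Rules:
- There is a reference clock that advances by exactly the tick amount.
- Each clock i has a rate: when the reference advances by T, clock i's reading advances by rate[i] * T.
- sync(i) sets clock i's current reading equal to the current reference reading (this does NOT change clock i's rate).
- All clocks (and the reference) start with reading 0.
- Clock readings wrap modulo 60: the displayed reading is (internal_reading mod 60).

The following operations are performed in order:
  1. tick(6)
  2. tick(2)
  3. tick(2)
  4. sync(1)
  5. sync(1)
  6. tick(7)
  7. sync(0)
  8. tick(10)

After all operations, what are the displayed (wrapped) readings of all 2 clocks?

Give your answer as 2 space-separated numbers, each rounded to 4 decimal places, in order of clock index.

Answer: 25.0000 25.3000

Derivation:
After op 1 tick(6): ref=6.0000 raw=[4.8000 5.4000]
After op 2 tick(2): ref=8.0000 raw=[6.4000 7.2000]
After op 3 tick(2): ref=10.0000 raw=[8.0000 9.0000]
After op 4 sync(1): ref=10.0000 raw=[8.0000 10.0000]
After op 5 sync(1): ref=10.0000 raw=[8.0000 10.0000]
After op 6 tick(7): ref=17.0000 raw=[13.6000 16.3000]
After op 7 sync(0): ref=17.0000 raw=[17.0000 16.3000]
After op 8 tick(10): ref=27.0000 raw=[25.0000 25.3000]
Wrap final raw readings (mod 60): 25.0000 mod 60 = 25.0000; 25.3000 mod 60 = 25.3000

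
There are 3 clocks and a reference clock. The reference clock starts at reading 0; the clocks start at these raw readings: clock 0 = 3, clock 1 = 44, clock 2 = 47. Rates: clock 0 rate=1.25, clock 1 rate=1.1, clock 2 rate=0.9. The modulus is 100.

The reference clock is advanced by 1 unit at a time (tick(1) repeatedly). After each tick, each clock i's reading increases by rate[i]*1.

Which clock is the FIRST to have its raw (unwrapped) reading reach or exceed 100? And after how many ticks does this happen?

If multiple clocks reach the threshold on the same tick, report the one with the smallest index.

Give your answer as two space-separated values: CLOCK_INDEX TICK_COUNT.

Answer: 1 51

Derivation:
clock 0: start=3, rate=1.25, needs 100-3 = 97; ticks = ceil(97/1.25) = ceil(77.6000) = 78; reading at tick 78 = 3 + 1.25*78 = 100.5000
clock 1: start=44, rate=1.1, needs 100-44 = 56; ticks = ceil(56/1.1) = ceil(50.9091) = 51; reading at tick 51 = 44 + 1.1*51 = 100.1000
clock 2: start=47, rate=0.9, needs 100-47 = 53; ticks = ceil(53/0.9) = ceil(58.8889) = 59; reading at tick 59 = 47 + 0.9*59 = 100.1000
Minimum tick count = 51; winners = [1]; smallest index = 1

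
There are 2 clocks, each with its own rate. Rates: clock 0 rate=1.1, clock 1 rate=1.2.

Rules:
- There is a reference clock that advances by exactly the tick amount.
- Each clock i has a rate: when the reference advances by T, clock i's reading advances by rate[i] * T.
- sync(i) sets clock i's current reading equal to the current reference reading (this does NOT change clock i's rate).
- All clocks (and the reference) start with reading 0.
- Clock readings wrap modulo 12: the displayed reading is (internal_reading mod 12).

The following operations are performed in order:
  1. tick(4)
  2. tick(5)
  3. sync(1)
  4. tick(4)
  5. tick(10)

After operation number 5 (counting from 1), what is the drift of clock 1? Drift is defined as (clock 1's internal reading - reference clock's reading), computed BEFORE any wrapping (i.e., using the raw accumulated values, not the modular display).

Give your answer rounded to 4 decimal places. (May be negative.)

Answer: 2.8000

Derivation:
After op 1 tick(4): ref=4.0000 raw=[4.4000 4.8000]
After op 2 tick(5): ref=9.0000 raw=[9.9000 10.8000]
After op 3 sync(1): ref=9.0000 raw=[9.9000 9.0000]
After op 4 tick(4): ref=13.0000 raw=[14.3000 13.8000]
After op 5 tick(10): ref=23.0000 raw=[25.3000 25.8000]
Drift of clock 1 after op 5: 25.8000 - 23.0000 = 2.8000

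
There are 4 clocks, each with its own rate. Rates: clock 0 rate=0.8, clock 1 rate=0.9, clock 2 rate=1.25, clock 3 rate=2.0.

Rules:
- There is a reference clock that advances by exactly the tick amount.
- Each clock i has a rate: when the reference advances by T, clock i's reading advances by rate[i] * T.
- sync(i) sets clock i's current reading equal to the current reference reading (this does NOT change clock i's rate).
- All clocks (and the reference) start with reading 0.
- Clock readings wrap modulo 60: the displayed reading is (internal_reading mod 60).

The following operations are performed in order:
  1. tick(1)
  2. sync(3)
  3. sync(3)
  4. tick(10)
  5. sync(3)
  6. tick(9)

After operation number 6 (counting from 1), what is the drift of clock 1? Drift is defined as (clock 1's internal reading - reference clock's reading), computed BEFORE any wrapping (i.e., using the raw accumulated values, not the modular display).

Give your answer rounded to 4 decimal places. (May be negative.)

Answer: -2.0000

Derivation:
After op 1 tick(1): ref=1.0000 raw=[0.8000 0.9000 1.2500 2.0000]
After op 2 sync(3): ref=1.0000 raw=[0.8000 0.9000 1.2500 1.0000]
After op 3 sync(3): ref=1.0000 raw=[0.8000 0.9000 1.2500 1.0000]
After op 4 tick(10): ref=11.0000 raw=[8.8000 9.9000 13.7500 21.0000]
After op 5 sync(3): ref=11.0000 raw=[8.8000 9.9000 13.7500 11.0000]
After op 6 tick(9): ref=20.0000 raw=[16.0000 18.0000 25.0000 29.0000]
Drift of clock 1 after op 6: 18.0000 - 20.0000 = -2.0000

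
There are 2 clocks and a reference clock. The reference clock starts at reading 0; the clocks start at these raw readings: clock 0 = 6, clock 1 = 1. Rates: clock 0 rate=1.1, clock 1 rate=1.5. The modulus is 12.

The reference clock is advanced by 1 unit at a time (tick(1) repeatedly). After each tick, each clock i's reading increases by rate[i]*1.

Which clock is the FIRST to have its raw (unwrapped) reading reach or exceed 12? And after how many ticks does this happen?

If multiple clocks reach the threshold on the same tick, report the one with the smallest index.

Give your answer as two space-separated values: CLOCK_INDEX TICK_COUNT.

clock 0: start=6, rate=1.1, needs 12-6 = 6; ticks = ceil(6/1.1) = ceil(5.4545) = 6; reading at tick 6 = 6 + 1.1*6 = 12.6000
clock 1: start=1, rate=1.5, needs 12-1 = 11; ticks = ceil(11/1.5) = ceil(7.3333) = 8; reading at tick 8 = 1 + 1.5*8 = 13.0000
Minimum tick count = 6; winners = [0]; smallest index = 0

Answer: 0 6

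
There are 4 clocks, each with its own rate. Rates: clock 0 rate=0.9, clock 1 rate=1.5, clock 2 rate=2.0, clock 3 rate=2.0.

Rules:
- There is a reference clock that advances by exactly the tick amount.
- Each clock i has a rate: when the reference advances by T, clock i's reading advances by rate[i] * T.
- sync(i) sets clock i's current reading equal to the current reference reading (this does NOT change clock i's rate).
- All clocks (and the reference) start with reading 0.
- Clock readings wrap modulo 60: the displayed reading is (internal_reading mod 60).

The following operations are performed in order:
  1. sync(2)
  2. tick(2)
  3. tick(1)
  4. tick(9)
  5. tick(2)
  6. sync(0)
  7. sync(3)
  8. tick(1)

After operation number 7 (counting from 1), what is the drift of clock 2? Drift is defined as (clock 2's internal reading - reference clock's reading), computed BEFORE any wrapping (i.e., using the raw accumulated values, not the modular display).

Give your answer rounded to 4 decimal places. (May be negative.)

Answer: 14.0000

Derivation:
After op 1 sync(2): ref=0.0000 raw=[0.0000 0.0000 0.0000 0.0000]
After op 2 tick(2): ref=2.0000 raw=[1.8000 3.0000 4.0000 4.0000]
After op 3 tick(1): ref=3.0000 raw=[2.7000 4.5000 6.0000 6.0000]
After op 4 tick(9): ref=12.0000 raw=[10.8000 18.0000 24.0000 24.0000]
After op 5 tick(2): ref=14.0000 raw=[12.6000 21.0000 28.0000 28.0000]
After op 6 sync(0): ref=14.0000 raw=[14.0000 21.0000 28.0000 28.0000]
After op 7 sync(3): ref=14.0000 raw=[14.0000 21.0000 28.0000 14.0000]
Drift of clock 2 after op 7: 28.0000 - 14.0000 = 14.0000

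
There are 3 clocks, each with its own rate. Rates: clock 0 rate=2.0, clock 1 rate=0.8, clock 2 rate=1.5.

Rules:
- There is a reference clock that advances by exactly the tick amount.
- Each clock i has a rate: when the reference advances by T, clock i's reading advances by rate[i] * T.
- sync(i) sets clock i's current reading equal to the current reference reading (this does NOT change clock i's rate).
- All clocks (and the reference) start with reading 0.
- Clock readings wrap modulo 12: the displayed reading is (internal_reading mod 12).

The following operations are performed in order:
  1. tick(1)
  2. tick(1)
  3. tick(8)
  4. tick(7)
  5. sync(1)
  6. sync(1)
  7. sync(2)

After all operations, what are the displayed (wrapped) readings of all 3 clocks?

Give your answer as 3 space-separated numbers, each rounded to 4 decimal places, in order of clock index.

After op 1 tick(1): ref=1.0000 raw=[2.0000 0.8000 1.5000]
After op 2 tick(1): ref=2.0000 raw=[4.0000 1.6000 3.0000]
After op 3 tick(8): ref=10.0000 raw=[20.0000 8.0000 15.0000]
After op 4 tick(7): ref=17.0000 raw=[34.0000 13.6000 25.5000]
After op 5 sync(1): ref=17.0000 raw=[34.0000 17.0000 25.5000]
After op 6 sync(1): ref=17.0000 raw=[34.0000 17.0000 25.5000]
After op 7 sync(2): ref=17.0000 raw=[34.0000 17.0000 17.0000]
Wrap final raw readings (mod 12): 34.0000 mod 12 = 10.0000; 17.0000 mod 12 = 5.0000; 17.0000 mod 12 = 5.0000

Answer: 10.0000 5.0000 5.0000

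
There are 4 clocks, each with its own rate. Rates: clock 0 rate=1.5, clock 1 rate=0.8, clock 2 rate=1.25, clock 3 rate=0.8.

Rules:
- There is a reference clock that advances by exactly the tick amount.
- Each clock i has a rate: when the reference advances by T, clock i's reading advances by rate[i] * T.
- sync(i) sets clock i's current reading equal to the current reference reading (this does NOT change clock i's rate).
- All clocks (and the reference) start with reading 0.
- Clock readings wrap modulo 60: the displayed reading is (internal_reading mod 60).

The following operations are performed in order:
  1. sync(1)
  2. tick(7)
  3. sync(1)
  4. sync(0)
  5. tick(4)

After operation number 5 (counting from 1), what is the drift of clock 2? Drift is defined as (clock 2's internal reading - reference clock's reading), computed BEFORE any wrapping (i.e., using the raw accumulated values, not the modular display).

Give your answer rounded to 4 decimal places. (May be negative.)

After op 1 sync(1): ref=0.0000 raw=[0.0000 0.0000 0.0000 0.0000]
After op 2 tick(7): ref=7.0000 raw=[10.5000 5.6000 8.7500 5.6000]
After op 3 sync(1): ref=7.0000 raw=[10.5000 7.0000 8.7500 5.6000]
After op 4 sync(0): ref=7.0000 raw=[7.0000 7.0000 8.7500 5.6000]
After op 5 tick(4): ref=11.0000 raw=[13.0000 10.2000 13.7500 8.8000]
Drift of clock 2 after op 5: 13.7500 - 11.0000 = 2.7500

Answer: 2.7500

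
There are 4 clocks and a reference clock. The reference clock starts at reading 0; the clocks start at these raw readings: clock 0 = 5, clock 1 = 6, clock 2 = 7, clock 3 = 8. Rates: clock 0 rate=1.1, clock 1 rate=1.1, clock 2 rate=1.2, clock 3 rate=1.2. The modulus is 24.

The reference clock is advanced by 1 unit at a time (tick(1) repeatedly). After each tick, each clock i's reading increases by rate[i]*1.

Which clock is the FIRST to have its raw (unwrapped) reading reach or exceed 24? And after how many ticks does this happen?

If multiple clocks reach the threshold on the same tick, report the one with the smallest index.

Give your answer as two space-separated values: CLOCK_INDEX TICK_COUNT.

Answer: 3 14

Derivation:
clock 0: start=5, rate=1.1, needs 24-5 = 19; ticks = ceil(19/1.1) = ceil(17.2727) = 18; reading at tick 18 = 5 + 1.1*18 = 24.8000
clock 1: start=6, rate=1.1, needs 24-6 = 18; ticks = ceil(18/1.1) = ceil(16.3636) = 17; reading at tick 17 = 6 + 1.1*17 = 24.7000
clock 2: start=7, rate=1.2, needs 24-7 = 17; ticks = ceil(17/1.2) = ceil(14.1667) = 15; reading at tick 15 = 7 + 1.2*15 = 25.0000
clock 3: start=8, rate=1.2, needs 24-8 = 16; ticks = ceil(16/1.2) = ceil(13.3333) = 14; reading at tick 14 = 8 + 1.2*14 = 24.8000
Minimum tick count = 14; winners = [3]; smallest index = 3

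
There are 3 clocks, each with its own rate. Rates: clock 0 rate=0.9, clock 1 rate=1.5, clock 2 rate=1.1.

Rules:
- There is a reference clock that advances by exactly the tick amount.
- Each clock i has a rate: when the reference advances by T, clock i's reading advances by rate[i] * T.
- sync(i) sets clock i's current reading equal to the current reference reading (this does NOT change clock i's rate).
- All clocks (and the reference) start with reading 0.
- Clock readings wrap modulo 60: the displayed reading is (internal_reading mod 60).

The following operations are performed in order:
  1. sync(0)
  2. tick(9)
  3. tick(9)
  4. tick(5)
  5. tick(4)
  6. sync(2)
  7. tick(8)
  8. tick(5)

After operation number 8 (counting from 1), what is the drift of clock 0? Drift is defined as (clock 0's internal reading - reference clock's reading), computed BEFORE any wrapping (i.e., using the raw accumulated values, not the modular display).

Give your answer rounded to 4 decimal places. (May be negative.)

Answer: -4.0000

Derivation:
After op 1 sync(0): ref=0.0000 raw=[0.0000 0.0000 0.0000]
After op 2 tick(9): ref=9.0000 raw=[8.1000 13.5000 9.9000]
After op 3 tick(9): ref=18.0000 raw=[16.2000 27.0000 19.8000]
After op 4 tick(5): ref=23.0000 raw=[20.7000 34.5000 25.3000]
After op 5 tick(4): ref=27.0000 raw=[24.3000 40.5000 29.7000]
After op 6 sync(2): ref=27.0000 raw=[24.3000 40.5000 27.0000]
After op 7 tick(8): ref=35.0000 raw=[31.5000 52.5000 35.8000]
After op 8 tick(5): ref=40.0000 raw=[36.0000 60.0000 41.3000]
Drift of clock 0 after op 8: 36.0000 - 40.0000 = -4.0000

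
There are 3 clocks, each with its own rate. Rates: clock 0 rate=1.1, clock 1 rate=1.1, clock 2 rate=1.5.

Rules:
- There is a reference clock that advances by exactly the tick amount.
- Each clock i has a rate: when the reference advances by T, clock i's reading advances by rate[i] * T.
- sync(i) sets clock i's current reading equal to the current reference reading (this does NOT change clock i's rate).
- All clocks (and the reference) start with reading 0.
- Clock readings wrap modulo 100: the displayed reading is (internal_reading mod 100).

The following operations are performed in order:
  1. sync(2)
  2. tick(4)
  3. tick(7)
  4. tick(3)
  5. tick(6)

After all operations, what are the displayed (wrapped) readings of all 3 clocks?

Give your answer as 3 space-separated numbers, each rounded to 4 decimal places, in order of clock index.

After op 1 sync(2): ref=0.0000 raw=[0.0000 0.0000 0.0000]
After op 2 tick(4): ref=4.0000 raw=[4.4000 4.4000 6.0000]
After op 3 tick(7): ref=11.0000 raw=[12.1000 12.1000 16.5000]
After op 4 tick(3): ref=14.0000 raw=[15.4000 15.4000 21.0000]
After op 5 tick(6): ref=20.0000 raw=[22.0000 22.0000 30.0000]
Wrap final raw readings (mod 100): 22.0000 mod 100 = 22.0000; 22.0000 mod 100 = 22.0000; 30.0000 mod 100 = 30.0000

Answer: 22.0000 22.0000 30.0000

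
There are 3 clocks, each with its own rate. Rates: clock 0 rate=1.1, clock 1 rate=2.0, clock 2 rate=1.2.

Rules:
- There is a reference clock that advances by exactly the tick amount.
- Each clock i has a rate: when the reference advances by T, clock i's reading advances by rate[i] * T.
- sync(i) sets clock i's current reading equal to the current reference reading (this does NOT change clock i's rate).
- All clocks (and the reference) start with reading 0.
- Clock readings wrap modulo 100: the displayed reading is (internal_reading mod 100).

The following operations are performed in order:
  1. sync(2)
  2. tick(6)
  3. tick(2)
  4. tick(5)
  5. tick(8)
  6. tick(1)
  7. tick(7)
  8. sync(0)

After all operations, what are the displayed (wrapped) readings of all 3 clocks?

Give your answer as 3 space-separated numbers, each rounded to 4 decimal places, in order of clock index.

Answer: 29.0000 58.0000 34.8000

Derivation:
After op 1 sync(2): ref=0.0000 raw=[0.0000 0.0000 0.0000]
After op 2 tick(6): ref=6.0000 raw=[6.6000 12.0000 7.2000]
After op 3 tick(2): ref=8.0000 raw=[8.8000 16.0000 9.6000]
After op 4 tick(5): ref=13.0000 raw=[14.3000 26.0000 15.6000]
After op 5 tick(8): ref=21.0000 raw=[23.1000 42.0000 25.2000]
After op 6 tick(1): ref=22.0000 raw=[24.2000 44.0000 26.4000]
After op 7 tick(7): ref=29.0000 raw=[31.9000 58.0000 34.8000]
After op 8 sync(0): ref=29.0000 raw=[29.0000 58.0000 34.8000]
Wrap final raw readings (mod 100): 29.0000 mod 100 = 29.0000; 58.0000 mod 100 = 58.0000; 34.8000 mod 100 = 34.8000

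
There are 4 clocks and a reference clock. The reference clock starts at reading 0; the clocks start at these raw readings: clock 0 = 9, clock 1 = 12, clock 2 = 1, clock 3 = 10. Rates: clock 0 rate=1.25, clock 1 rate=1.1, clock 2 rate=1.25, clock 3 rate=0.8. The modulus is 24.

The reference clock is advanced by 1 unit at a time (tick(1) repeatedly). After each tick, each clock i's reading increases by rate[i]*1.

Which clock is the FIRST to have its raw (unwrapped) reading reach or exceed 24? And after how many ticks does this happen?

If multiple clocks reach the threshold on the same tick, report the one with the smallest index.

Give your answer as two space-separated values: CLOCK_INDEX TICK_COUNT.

Answer: 1 11

Derivation:
clock 0: start=9, rate=1.25, needs 24-9 = 15; ticks = ceil(15/1.25) = ceil(12.0000) = 12; reading at tick 12 = 9 + 1.25*12 = 24.0000
clock 1: start=12, rate=1.1, needs 24-12 = 12; ticks = ceil(12/1.1) = ceil(10.9091) = 11; reading at tick 11 = 12 + 1.1*11 = 24.1000
clock 2: start=1, rate=1.25, needs 24-1 = 23; ticks = ceil(23/1.25) = ceil(18.4000) = 19; reading at tick 19 = 1 + 1.25*19 = 24.7500
clock 3: start=10, rate=0.8, needs 24-10 = 14; ticks = ceil(14/0.8) = ceil(17.5000) = 18; reading at tick 18 = 10 + 0.8*18 = 24.4000
Minimum tick count = 11; winners = [1]; smallest index = 1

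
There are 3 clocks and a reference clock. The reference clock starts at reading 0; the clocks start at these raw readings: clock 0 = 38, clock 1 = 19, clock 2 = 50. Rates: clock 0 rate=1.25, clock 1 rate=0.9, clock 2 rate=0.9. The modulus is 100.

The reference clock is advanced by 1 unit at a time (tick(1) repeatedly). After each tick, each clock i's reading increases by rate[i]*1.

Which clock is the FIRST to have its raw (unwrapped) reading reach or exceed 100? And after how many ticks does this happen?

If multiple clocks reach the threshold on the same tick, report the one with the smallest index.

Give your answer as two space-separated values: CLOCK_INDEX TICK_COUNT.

Answer: 0 50

Derivation:
clock 0: start=38, rate=1.25, needs 100-38 = 62; ticks = ceil(62/1.25) = ceil(49.6000) = 50; reading at tick 50 = 38 + 1.25*50 = 100.5000
clock 1: start=19, rate=0.9, needs 100-19 = 81; ticks = ceil(81/0.9) = ceil(90.0000) = 90; reading at tick 90 = 19 + 0.9*90 = 100.0000
clock 2: start=50, rate=0.9, needs 100-50 = 50; ticks = ceil(50/0.9) = ceil(55.5556) = 56; reading at tick 56 = 50 + 0.9*56 = 100.4000
Minimum tick count = 50; winners = [0]; smallest index = 0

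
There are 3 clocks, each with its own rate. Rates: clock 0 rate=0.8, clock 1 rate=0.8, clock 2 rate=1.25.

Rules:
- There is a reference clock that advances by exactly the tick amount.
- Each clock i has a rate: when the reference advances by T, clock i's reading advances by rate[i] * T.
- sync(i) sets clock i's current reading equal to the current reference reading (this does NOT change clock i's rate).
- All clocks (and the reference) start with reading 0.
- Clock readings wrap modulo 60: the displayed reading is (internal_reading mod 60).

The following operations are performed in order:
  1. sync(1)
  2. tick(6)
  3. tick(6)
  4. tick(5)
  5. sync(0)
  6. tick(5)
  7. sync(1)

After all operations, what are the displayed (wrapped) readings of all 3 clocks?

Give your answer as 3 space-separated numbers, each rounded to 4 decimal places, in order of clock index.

After op 1 sync(1): ref=0.0000 raw=[0.0000 0.0000 0.0000]
After op 2 tick(6): ref=6.0000 raw=[4.8000 4.8000 7.5000]
After op 3 tick(6): ref=12.0000 raw=[9.6000 9.6000 15.0000]
After op 4 tick(5): ref=17.0000 raw=[13.6000 13.6000 21.2500]
After op 5 sync(0): ref=17.0000 raw=[17.0000 13.6000 21.2500]
After op 6 tick(5): ref=22.0000 raw=[21.0000 17.6000 27.5000]
After op 7 sync(1): ref=22.0000 raw=[21.0000 22.0000 27.5000]
Wrap final raw readings (mod 60): 21.0000 mod 60 = 21.0000; 22.0000 mod 60 = 22.0000; 27.5000 mod 60 = 27.5000

Answer: 21.0000 22.0000 27.5000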